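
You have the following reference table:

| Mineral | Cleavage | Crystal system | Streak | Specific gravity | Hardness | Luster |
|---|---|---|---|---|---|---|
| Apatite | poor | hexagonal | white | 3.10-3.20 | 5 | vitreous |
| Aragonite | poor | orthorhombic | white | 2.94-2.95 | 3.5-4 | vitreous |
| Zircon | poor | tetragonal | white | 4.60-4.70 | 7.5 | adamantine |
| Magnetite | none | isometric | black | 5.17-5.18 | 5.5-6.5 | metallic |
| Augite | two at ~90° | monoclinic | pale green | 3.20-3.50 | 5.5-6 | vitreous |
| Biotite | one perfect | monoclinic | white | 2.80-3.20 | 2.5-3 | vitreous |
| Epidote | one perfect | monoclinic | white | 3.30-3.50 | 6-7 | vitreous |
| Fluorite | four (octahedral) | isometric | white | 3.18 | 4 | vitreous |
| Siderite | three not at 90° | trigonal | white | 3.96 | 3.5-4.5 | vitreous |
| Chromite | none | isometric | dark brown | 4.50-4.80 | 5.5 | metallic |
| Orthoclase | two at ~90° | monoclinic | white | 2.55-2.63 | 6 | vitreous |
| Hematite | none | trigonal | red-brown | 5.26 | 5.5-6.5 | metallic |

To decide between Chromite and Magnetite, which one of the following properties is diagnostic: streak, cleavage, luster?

Streak: Chromite dark brown, Magnetite black — different.
Cleavage: both none — same for both.
Luster: both metallic — same for both.
Of the listed properties, streak is the one that separates them.

streak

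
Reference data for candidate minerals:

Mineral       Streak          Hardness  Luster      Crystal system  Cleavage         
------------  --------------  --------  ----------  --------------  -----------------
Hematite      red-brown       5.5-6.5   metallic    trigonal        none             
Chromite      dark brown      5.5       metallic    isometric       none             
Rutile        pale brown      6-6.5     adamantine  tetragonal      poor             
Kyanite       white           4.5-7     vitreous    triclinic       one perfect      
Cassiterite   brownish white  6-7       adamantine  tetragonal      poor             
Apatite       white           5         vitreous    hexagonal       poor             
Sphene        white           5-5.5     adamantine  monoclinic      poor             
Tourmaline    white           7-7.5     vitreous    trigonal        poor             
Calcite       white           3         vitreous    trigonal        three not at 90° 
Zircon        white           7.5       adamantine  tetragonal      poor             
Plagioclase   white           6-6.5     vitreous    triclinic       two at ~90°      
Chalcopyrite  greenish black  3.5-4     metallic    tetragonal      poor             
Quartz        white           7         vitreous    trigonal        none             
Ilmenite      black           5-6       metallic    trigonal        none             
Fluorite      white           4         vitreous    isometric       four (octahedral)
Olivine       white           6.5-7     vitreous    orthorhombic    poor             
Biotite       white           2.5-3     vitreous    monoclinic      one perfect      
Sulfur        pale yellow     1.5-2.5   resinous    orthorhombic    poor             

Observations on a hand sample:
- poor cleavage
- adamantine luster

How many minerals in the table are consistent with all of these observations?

4

Poor cleavage: leaves Rutile, Cassiterite, Apatite, Sphene, Tourmaline, Zircon, Chalcopyrite, Olivine, Sulfur.
Adamantine luster: Rutile, Cassiterite, Sphene, Zircon remain.
Consistent with every observation: Cassiterite, Rutile, Sphene, Zircon.
That is 4 minerals.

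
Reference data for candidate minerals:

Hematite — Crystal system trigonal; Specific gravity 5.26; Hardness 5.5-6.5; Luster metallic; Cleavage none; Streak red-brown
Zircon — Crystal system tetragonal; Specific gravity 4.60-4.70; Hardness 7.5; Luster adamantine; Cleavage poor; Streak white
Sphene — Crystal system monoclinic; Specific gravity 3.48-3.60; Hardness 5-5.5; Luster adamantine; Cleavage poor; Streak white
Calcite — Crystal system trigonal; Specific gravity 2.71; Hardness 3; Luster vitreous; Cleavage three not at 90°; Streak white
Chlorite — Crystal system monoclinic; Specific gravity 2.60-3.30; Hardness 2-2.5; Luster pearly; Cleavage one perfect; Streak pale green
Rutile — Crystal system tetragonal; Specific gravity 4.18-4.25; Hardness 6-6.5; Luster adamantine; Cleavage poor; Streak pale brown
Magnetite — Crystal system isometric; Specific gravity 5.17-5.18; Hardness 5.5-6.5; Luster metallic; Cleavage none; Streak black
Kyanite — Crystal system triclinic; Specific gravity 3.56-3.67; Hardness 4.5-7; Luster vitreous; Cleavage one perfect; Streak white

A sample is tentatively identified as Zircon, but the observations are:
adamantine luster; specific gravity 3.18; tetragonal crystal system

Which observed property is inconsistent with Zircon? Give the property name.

specific gravity

Adamantine luster: Zircon has adamantine luster — matches.
Specific gravity 3.18: Zircon has SG 4.60-4.70 — does not match.
Tetragonal crystal system: Zircon has tetragonal system — matches.
Everything matches except the specific gravity.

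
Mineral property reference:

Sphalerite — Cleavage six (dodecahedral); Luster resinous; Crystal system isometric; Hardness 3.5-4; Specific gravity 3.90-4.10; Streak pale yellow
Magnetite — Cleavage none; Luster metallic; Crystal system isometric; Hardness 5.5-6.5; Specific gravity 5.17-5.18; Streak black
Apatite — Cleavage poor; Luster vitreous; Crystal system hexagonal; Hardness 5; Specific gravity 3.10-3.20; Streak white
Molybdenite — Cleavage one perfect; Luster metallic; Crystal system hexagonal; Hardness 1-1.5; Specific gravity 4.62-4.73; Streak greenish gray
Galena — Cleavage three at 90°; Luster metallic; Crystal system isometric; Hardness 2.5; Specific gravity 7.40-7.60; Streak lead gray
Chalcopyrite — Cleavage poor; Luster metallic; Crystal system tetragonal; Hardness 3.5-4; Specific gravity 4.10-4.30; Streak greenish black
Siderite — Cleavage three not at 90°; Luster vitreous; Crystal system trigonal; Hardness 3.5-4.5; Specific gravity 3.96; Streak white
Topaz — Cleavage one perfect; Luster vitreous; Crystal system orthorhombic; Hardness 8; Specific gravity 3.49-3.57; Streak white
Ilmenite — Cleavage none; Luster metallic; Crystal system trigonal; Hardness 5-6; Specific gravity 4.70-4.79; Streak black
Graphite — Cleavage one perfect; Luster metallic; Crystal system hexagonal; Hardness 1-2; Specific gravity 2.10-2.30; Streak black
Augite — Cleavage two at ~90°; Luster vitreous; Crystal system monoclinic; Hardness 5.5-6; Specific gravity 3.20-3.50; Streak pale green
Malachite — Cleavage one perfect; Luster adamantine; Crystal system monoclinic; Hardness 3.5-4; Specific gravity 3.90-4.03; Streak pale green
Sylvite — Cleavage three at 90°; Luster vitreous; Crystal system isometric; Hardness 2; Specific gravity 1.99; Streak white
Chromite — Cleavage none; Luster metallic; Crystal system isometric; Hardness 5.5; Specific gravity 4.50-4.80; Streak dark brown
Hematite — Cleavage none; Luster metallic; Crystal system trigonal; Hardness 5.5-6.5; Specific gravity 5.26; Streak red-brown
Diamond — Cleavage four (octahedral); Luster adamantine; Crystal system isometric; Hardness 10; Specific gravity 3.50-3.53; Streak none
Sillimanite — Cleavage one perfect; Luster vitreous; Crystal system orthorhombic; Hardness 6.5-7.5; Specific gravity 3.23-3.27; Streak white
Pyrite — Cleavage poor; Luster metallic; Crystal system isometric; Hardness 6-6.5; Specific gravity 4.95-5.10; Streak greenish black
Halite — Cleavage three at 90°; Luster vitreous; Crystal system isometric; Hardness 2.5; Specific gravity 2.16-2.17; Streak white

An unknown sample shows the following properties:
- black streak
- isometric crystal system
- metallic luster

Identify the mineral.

Magnetite

Black streak: narrows the field to Magnetite, Ilmenite, Graphite.
Isometric crystal system: only Magnetite remains.
Metallic luster: no further eliminations.
Magnetite is the sole remaining match.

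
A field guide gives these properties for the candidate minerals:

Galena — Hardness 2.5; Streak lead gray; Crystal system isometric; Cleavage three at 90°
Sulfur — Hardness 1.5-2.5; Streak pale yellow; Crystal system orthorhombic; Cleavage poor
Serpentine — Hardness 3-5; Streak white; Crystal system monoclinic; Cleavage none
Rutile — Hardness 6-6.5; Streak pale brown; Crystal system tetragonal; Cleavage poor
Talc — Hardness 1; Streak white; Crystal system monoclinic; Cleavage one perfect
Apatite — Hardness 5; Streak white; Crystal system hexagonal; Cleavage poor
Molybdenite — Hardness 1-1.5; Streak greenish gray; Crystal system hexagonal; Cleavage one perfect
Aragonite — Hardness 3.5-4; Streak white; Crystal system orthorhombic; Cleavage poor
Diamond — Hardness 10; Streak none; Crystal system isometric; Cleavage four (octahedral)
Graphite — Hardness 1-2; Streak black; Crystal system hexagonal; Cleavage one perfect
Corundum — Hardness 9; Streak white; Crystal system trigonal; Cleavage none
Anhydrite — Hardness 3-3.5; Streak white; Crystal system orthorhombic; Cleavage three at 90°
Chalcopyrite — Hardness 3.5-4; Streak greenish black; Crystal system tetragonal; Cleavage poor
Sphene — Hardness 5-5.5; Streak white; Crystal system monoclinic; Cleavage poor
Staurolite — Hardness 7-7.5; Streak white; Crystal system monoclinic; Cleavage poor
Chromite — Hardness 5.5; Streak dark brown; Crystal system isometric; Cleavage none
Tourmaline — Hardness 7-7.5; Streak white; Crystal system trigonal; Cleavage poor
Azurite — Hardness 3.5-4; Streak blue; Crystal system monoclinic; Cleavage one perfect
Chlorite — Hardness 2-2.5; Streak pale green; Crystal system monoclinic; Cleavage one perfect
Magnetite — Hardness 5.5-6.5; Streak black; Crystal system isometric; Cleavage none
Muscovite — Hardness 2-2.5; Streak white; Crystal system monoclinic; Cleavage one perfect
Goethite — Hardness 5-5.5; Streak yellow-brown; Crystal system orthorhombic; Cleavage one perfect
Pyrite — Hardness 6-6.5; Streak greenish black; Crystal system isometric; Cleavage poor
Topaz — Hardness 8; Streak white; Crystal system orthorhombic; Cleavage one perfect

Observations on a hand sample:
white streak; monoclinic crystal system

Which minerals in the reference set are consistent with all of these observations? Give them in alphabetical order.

Muscovite, Serpentine, Sphene, Staurolite, Talc

White streak: narrows the field to Serpentine, Talc, Apatite, Aragonite, Corundum, Anhydrite, Sphene, Staurolite, Tourmaline, Muscovite, Topaz.
Monoclinic crystal system: narrows the field to Serpentine, Talc, Sphene, Staurolite, Muscovite.
Remaining candidates: Muscovite, Serpentine, Sphene, Staurolite, Talc.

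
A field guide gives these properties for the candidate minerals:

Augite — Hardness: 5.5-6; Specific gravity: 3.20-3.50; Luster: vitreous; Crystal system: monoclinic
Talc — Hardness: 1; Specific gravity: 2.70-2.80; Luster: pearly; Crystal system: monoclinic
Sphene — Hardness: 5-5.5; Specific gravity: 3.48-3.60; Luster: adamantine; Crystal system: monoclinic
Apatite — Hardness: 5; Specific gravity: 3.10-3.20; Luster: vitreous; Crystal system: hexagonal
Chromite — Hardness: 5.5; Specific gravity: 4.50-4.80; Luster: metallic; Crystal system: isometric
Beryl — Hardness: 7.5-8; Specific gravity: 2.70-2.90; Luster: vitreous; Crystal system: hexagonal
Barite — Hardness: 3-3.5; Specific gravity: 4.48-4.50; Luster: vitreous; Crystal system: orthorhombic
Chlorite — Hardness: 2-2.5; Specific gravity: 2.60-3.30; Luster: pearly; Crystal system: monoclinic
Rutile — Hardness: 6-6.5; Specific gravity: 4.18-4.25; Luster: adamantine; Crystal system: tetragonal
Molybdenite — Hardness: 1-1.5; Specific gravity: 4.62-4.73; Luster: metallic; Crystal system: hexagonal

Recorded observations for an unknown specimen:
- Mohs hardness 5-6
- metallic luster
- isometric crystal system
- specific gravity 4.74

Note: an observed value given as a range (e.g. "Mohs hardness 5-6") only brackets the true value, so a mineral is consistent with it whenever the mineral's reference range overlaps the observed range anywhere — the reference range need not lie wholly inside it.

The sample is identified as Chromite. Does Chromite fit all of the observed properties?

Yes

Mohs hardness 5-6 — fits Chromite (hardness 5.5).
Metallic luster — fits Chromite (metallic luster).
Isometric crystal system — fits Chromite (isometric system).
Specific gravity 4.74 — fits Chromite (SG 4.50-4.80).
Every observed property is compatible with the reference values for Chromite.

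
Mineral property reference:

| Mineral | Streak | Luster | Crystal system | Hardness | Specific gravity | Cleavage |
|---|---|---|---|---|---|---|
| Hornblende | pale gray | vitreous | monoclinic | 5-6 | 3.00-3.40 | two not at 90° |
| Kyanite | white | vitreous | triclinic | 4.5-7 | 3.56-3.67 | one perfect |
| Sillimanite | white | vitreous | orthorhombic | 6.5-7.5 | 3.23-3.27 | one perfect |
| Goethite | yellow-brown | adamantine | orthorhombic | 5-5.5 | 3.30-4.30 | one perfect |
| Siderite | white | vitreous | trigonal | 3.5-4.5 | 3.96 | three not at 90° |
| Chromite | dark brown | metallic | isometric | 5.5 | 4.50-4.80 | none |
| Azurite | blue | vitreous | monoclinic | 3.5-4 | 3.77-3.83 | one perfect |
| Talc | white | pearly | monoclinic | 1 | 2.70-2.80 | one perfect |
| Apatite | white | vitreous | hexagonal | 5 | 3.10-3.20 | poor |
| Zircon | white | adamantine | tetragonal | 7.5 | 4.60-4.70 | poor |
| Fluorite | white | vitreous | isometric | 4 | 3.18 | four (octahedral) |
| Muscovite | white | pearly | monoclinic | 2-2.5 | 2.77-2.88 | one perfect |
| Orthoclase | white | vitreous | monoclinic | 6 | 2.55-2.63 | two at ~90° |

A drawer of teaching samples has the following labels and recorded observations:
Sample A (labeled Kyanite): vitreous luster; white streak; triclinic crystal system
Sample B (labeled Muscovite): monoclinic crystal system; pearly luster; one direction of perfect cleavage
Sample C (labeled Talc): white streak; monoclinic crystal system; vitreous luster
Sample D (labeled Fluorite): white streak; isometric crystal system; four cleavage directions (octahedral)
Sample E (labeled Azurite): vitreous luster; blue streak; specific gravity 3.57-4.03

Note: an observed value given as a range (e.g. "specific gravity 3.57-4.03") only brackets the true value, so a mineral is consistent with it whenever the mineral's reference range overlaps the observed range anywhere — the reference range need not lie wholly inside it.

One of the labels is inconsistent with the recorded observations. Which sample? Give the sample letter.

C

Sample A: all recorded properties match Kyanite.
Sample B: all recorded properties match Muscovite.
Sample C: vitreous luster is outside the reference for Talc (pearly luster) — mislabeled.
Sample D: all recorded properties match Fluorite.
Sample E: all recorded properties match Azurite.
Sample C is the mislabeled one.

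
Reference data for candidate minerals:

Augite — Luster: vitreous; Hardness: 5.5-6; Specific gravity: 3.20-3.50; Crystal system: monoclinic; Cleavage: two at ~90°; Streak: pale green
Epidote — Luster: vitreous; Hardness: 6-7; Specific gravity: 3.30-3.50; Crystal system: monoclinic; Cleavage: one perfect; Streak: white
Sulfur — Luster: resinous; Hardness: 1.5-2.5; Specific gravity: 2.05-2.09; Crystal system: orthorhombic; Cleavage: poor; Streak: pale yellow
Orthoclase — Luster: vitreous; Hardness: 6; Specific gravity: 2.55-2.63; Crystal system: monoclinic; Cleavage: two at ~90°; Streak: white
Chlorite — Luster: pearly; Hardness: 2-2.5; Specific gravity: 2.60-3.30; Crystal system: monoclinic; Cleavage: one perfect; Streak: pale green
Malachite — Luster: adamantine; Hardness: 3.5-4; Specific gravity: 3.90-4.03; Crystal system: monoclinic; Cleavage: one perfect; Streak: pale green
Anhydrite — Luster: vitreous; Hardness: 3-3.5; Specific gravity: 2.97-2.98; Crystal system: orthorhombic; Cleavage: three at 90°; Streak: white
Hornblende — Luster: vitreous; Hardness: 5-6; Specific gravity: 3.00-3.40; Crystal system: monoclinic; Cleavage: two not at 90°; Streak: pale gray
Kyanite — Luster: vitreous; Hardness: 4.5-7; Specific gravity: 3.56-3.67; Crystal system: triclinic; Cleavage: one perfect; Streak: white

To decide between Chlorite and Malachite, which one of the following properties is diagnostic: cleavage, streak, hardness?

hardness

Cleavage: both one perfect — identical.
Streak: both pale green — identical.
Hardness: Chlorite 2-2.5, Malachite 3.5-4 — distinct.
Of the listed properties, hardness is the one that separates them.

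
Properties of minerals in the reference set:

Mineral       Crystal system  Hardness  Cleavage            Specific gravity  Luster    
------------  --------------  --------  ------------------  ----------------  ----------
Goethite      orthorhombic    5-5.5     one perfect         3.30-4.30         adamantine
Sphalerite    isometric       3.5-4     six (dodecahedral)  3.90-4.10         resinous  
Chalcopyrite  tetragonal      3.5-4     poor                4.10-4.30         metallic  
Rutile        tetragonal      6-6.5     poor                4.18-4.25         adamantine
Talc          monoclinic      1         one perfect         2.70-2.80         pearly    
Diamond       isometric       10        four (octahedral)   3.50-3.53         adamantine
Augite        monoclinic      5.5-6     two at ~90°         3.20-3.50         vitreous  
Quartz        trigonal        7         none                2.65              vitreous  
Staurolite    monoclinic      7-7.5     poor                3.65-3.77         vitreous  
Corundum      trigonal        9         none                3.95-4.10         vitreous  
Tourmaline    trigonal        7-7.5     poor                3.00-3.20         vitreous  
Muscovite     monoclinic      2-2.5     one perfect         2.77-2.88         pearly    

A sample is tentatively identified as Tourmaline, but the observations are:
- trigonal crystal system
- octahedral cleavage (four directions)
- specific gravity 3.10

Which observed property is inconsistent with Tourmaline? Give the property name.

Trigonal crystal system: Tourmaline has trigonal system — agrees.
Octahedral cleavage (four directions): Tourmaline has cleavage poor — does not match.
Specific gravity 3.10: Tourmaline has SG 3.00-3.20 — agrees.
Everything matches except the cleavage.

cleavage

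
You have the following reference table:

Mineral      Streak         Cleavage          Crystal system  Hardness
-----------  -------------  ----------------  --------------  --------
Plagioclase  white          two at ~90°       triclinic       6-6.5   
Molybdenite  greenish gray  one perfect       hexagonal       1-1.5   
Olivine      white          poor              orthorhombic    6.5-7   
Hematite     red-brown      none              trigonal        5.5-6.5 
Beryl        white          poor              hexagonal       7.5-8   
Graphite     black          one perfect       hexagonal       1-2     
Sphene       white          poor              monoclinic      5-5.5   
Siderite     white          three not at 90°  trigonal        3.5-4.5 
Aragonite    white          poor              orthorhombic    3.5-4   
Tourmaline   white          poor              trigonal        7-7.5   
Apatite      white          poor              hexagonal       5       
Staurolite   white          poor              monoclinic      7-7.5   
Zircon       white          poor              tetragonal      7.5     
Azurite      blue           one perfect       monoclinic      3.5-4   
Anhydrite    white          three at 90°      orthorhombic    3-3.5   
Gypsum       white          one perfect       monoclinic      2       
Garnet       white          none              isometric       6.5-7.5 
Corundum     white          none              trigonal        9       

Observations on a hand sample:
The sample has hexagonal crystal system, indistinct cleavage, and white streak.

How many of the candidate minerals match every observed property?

Hexagonal crystal system — narrows the field to Molybdenite, Beryl, Graphite, Apatite.
Indistinct cleavage rules out Molybdenite, Graphite.
White streak — every remaining candidate is consistent.
Consistent with every observation: Apatite, Beryl.
That is 2 minerals.

2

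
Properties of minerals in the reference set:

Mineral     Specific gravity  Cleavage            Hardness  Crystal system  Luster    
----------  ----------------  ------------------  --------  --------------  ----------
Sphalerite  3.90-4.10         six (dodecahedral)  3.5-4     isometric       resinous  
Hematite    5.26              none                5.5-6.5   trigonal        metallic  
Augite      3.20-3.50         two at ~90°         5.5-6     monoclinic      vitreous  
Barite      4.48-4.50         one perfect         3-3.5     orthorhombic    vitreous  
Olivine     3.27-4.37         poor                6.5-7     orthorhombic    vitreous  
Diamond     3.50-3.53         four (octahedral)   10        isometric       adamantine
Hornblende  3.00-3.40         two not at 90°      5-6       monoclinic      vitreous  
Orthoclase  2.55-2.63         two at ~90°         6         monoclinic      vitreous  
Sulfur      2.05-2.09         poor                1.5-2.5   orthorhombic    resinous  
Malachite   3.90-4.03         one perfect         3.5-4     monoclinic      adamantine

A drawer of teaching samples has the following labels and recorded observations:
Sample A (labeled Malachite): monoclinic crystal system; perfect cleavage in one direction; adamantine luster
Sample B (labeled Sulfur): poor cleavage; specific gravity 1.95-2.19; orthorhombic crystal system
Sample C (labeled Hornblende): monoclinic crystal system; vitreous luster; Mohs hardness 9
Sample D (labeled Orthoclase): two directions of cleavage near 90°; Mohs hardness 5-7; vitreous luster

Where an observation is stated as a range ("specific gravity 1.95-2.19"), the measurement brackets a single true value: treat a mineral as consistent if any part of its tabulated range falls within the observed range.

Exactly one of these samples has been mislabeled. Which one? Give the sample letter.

Sample A: every observation is compatible with the reference values for Malachite.
Sample B: every observation is compatible with the reference values for Sulfur.
Sample C: Hornblende has hardness 5-6, but the record shows Mohs hardness 9 — this label is wrong.
Sample D: every observation is compatible with the reference values for Orthoclase.
Sample C is the mislabeled one.

C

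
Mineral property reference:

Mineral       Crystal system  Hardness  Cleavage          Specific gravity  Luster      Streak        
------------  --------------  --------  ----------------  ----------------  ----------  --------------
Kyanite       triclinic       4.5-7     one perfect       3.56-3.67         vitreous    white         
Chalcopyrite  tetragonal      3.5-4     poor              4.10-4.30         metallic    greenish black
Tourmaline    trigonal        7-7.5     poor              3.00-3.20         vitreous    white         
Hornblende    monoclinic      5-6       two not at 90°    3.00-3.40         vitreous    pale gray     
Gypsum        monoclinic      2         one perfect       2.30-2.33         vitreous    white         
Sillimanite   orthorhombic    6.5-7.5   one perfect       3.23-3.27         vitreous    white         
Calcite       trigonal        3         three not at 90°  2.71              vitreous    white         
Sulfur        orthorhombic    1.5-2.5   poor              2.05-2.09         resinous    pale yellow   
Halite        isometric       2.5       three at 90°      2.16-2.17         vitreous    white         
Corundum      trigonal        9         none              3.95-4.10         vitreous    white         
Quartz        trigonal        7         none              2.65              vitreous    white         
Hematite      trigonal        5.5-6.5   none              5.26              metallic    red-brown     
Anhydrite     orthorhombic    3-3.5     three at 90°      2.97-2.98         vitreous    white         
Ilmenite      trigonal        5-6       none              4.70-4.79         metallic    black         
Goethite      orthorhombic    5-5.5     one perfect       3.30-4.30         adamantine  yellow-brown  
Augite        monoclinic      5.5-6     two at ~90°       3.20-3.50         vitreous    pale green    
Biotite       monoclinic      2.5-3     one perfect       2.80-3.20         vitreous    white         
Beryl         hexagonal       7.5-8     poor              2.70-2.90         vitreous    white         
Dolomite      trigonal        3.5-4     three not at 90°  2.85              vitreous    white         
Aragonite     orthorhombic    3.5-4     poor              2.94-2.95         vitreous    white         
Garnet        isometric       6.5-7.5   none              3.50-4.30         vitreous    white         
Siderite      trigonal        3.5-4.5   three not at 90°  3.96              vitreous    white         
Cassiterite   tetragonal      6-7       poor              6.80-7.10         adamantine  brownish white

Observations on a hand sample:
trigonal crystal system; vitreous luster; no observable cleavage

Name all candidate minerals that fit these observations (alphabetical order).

Corundum, Quartz

Trigonal crystal system — Tourmaline, Calcite, Corundum, Quartz, Hematite, Ilmenite, Dolomite, Siderite remain.
Vitreous luster rules out Hematite, Ilmenite.
No observable cleavage — Corundum, Quartz remain.
Consistent with every observation: Corundum, Quartz.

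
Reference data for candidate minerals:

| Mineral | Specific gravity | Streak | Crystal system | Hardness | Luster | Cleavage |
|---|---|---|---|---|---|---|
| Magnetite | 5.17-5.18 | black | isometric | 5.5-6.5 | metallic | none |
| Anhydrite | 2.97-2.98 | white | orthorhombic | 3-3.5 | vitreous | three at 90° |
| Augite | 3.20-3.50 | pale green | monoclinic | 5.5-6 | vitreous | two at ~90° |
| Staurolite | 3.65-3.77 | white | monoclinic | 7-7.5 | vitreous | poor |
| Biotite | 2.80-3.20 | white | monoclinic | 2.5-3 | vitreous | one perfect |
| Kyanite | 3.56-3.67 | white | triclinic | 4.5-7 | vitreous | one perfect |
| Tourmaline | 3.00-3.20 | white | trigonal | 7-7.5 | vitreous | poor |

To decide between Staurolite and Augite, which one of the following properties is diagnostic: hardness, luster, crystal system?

Hardness: Staurolite 7-7.5, Augite 5.5-6 — these differ.
Luster: both vitreous — same for both.
Crystal system: both monoclinic — same for both.
Hardness is the diagnostic property here.

hardness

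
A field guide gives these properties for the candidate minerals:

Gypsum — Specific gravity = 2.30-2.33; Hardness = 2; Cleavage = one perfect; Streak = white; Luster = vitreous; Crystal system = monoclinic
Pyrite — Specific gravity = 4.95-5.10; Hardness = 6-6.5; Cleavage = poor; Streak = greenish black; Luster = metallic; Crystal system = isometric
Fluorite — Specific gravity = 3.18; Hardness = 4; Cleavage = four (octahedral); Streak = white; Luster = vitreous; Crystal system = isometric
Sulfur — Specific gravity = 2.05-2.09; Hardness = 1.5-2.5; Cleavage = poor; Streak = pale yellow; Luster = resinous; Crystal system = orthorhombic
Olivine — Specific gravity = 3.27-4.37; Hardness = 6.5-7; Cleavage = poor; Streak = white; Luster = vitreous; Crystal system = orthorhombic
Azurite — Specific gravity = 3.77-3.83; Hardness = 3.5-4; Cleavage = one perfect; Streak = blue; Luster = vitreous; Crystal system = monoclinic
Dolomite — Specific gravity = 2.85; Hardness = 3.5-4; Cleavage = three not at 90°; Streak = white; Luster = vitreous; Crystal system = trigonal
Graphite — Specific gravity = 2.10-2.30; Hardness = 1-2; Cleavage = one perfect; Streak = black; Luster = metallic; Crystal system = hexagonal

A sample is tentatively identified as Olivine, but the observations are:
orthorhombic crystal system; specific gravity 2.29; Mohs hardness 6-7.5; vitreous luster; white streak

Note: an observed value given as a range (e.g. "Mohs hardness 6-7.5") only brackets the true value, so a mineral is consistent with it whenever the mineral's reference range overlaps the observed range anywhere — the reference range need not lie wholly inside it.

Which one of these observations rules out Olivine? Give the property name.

specific gravity

Orthorhombic crystal system: Olivine has orthorhombic system — agrees.
Specific gravity 2.29: Olivine has SG 3.27-4.37 — does not match.
Mohs hardness 6-7.5: Olivine has hardness 6.5-7 — agrees.
Vitreous luster: Olivine has vitreous luster — agrees.
White streak: Olivine has white streak — agrees.
The specific gravity is the one property that does not fit.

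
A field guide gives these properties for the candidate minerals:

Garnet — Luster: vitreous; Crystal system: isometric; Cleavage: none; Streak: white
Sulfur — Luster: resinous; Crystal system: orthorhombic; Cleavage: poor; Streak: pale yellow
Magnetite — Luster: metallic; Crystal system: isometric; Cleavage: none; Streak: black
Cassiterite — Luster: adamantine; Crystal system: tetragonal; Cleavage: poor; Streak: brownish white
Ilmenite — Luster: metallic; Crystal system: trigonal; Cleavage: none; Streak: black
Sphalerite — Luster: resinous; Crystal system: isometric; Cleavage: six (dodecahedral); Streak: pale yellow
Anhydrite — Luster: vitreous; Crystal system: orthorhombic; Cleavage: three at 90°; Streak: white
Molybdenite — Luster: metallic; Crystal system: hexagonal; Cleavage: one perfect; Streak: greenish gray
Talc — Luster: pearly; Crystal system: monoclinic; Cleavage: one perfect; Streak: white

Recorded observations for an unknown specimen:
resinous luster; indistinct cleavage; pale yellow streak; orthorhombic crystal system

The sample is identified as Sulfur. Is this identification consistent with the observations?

Consistent

Resinous luster — matches Sulfur (resinous luster).
Indistinct cleavage — matches Sulfur (cleavage poor).
Pale yellow streak — matches Sulfur (pale yellow streak).
Orthorhombic crystal system — matches Sulfur (orthorhombic system).
Every observed property is compatible with the reference values for Sulfur.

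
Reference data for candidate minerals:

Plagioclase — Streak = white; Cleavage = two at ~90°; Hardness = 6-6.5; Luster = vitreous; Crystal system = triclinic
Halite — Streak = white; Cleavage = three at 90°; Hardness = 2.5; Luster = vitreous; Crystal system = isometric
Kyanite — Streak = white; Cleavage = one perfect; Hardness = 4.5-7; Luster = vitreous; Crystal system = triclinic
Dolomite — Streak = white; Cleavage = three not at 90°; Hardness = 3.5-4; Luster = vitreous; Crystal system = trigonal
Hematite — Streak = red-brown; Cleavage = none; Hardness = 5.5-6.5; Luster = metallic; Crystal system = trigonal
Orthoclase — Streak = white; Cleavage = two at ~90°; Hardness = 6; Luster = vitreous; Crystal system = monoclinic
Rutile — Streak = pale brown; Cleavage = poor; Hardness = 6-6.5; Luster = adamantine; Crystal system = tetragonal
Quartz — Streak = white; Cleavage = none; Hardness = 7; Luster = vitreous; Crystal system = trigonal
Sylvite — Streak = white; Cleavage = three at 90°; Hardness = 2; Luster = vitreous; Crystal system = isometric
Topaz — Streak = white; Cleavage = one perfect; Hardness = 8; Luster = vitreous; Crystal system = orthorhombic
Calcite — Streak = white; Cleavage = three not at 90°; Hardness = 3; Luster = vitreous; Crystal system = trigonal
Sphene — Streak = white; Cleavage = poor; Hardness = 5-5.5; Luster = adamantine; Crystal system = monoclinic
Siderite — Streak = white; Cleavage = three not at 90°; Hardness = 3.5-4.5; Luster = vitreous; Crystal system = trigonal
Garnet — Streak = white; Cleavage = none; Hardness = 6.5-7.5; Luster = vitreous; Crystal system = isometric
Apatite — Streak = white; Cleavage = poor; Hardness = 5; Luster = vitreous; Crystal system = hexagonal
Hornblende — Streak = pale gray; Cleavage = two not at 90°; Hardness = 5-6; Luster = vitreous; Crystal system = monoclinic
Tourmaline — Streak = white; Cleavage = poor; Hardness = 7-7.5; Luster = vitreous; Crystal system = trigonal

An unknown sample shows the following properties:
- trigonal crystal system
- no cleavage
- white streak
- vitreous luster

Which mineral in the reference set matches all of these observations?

Quartz

Trigonal crystal system: only Dolomite, Hematite, Quartz, Calcite, Siderite, Tourmaline remain.
No cleavage: leaves Hematite, Quartz.
White streak eliminates Hematite.
Vitreous luster: consistent with all remaining minerals.
Quartz is the sole remaining match.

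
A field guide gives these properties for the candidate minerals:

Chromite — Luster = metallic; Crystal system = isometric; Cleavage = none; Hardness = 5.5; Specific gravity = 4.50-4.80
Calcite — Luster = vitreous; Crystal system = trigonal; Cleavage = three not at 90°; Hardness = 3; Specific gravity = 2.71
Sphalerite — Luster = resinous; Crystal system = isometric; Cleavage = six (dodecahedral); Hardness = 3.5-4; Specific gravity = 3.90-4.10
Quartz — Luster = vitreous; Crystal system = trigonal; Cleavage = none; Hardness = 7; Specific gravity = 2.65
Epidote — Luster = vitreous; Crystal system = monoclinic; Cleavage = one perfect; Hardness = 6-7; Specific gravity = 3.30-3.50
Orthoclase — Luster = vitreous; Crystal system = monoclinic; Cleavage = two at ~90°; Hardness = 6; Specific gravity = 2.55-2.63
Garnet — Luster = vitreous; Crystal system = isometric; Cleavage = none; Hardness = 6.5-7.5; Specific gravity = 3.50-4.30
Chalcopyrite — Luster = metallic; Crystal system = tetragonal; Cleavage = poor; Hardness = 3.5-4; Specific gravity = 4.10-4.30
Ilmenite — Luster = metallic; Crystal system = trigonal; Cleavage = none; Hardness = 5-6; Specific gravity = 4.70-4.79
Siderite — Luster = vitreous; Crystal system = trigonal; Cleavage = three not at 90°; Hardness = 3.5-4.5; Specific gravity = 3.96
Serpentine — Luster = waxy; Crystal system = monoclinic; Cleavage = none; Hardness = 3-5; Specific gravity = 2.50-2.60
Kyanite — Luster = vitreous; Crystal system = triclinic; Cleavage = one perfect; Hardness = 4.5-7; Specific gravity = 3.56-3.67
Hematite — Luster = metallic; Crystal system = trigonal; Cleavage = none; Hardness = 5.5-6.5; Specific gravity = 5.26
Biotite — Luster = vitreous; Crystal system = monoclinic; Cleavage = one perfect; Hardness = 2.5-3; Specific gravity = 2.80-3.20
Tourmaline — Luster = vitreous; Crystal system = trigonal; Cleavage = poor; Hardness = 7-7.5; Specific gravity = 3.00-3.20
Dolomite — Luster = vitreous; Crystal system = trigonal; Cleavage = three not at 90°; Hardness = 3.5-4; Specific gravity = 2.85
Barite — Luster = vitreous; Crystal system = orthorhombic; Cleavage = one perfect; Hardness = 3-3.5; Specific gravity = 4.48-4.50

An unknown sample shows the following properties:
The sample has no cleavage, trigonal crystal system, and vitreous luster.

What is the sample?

No cleavage: leaves Chromite, Quartz, Garnet, Ilmenite, Serpentine, Hematite.
Trigonal crystal system eliminates Chromite, Garnet, Serpentine.
Vitreous luster: narrows the field to Quartz.
Quartz is the sole remaining match.

Quartz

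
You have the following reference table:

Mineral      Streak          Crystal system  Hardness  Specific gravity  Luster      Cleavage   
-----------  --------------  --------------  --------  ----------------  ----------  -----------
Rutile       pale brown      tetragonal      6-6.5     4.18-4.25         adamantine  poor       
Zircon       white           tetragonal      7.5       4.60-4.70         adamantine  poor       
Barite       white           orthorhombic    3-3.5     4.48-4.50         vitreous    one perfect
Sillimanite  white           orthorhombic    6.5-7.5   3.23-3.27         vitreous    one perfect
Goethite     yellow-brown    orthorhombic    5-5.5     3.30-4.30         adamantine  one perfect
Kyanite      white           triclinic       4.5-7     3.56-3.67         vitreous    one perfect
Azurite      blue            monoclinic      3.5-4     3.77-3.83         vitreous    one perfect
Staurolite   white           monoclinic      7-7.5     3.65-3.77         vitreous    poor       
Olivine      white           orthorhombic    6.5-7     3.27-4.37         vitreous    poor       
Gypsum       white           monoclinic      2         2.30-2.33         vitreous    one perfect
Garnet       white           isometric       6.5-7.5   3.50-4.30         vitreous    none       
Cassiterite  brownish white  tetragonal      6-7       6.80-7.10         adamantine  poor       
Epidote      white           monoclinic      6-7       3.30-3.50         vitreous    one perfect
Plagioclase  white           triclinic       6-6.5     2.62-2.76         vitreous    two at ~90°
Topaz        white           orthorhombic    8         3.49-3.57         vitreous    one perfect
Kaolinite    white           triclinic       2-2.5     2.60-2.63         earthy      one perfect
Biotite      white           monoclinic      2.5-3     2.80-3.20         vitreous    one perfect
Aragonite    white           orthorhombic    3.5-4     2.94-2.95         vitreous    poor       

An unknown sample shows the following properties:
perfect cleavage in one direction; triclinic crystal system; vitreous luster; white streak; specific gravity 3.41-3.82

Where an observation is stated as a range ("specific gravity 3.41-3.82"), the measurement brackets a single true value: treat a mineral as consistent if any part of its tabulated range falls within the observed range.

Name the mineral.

Perfect cleavage in one direction — leaves Barite, Sillimanite, Goethite, Kyanite, Azurite, Gypsum, Epidote, Topaz, Kaolinite, Biotite.
Triclinic crystal system — narrows the field to Kyanite, Kaolinite.
Vitreous luster is inconsistent with Kaolinite.
White streak — all remaining candidates fit.
Specific gravity 3.41-3.82 — no further eliminations.
Only Kyanite satisfies all observations.

Kyanite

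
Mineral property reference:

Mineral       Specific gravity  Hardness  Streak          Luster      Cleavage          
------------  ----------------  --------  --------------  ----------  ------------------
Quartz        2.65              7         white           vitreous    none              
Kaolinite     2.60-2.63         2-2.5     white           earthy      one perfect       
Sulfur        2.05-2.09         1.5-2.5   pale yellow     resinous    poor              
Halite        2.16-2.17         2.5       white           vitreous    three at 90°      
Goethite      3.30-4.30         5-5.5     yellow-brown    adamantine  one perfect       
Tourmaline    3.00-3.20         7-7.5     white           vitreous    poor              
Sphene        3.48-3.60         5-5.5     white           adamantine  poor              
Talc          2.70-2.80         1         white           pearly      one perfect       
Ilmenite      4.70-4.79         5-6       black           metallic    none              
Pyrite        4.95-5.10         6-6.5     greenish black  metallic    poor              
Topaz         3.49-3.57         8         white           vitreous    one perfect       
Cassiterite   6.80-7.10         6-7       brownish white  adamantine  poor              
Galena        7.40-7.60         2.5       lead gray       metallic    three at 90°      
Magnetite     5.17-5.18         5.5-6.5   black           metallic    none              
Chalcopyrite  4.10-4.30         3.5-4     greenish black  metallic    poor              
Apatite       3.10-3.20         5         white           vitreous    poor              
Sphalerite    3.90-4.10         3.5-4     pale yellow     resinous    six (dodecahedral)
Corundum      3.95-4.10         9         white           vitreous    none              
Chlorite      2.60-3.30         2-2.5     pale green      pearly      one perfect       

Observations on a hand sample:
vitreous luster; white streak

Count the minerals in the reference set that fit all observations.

Vitreous luster — leaves Quartz, Halite, Tourmaline, Topaz, Apatite, Corundum.
White streak — no further eliminations.
Consistent with every observation: Apatite, Corundum, Halite, Quartz, Topaz, Tourmaline.
That is 6 minerals.

6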